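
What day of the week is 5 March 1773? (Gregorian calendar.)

Friday

Doomsday rule: the anchor day for the 1700s is Sunday. For year 73: 73÷12 = 6 r 1, and 1÷4 = 0, so 6+1+0 = 7.
Sunday + 7 ≡ Sunday — that's 1773's doomsday.
In March the doomsday date is Mar 14.
Mar 5 is 9 days before Mar 14; 9 mod 7 = 2, so Sunday − 2 = Friday.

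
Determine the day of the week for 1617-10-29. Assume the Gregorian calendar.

Sunday

Doomsday rule: the anchor day for the 1600s is Tuesday. For year 17: 17÷12 = 1 r 5, and 5÷4 = 1, so 1+5+1 = 7.
Tuesday + 7 ≡ Tuesday — that's 1617's doomsday.
In October the doomsday date is Oct 10.
Oct 29 is 19 days after Oct 10; 19 mod 7 = 5, so Tuesday + 5 = Sunday.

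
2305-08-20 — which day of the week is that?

Doomsday rule: the anchor day for the 2300s is Wednesday. For year 05: 5÷12 = 0 r 5, and 5÷4 = 1, so 0+5+1 = 6.
Wednesday + 6 ≡ Tuesday — that's 2305's doomsday.
In August the doomsday date is Aug 8.
Aug 20 is 12 days after Aug 8; 12 mod 7 = 5, so Tuesday + 5 = Sunday.

Sunday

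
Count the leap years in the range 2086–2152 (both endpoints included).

Multiples of 4 in [2086,2152]: 17.
Of those, multiples of 100: 1 (not leap unless ÷400).
Multiples of 400: 0.
Leap years = 17 − 1 + 0 = 16.

16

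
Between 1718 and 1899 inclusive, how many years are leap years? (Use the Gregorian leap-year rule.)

Multiples of 4 in [1718,1899]: 45.
Of those, multiples of 100: 1 (not leap unless ÷400).
Multiples of 400: 0.
Leap years = 45 − 1 + 0 = 44.

44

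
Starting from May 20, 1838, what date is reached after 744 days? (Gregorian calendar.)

June 2, 1840

+365 (one year) → May 20, 1839 (379 left).
May has 31 days: +12 → Jun 1, 1839 (367 left).
Jun has 30 days: +30 → Jul 1, 1839 (337 left).
Jul has 31 days: +31 → Aug 1, 1839 (306 left).
Aug has 31 days: +31 → Sep 1, 1839 (275 left).
Sep has 30 days: +30 → Oct 1, 1839 (245 left).
Oct has 31 days: +31 → Nov 1, 1839 (214 left).
Nov has 30 days: +30 → Dec 1, 1839 (184 left).
Dec has 31 days: +31 → Jan 1, 1840 (153 left).
Jan has 31 days: +31 → Feb 1, 1840 (122 left).
Feb has 29 days: +29 → Mar 1, 1840 (93 left).
Mar has 31 days: +31 → Apr 1, 1840 (62 left).
Apr has 30 days: +30 → May 1, 1840 (32 left).
May has 31 days: +31 → Jun 1, 1840 (1 left).
+1 → Jun 2, 1840.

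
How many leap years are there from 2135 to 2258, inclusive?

Multiples of 4 in [2135,2258]: 31.
Of those, multiples of 100: 1 (not leap unless ÷400).
Multiples of 400: 0.
Leap years = 31 − 1 + 0 = 30.

30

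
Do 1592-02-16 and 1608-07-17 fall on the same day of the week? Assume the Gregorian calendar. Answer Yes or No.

No

From Feb 16, 1592 to Jul 17, 1608 is 5996 days.
5996 mod 7 = 4, so they are different weekdays.
(Feb 16, 1592 is a Sunday; Jul 17, 1608 is a Thursday.)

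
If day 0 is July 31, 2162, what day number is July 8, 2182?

7282

Jul 31, 2162 → Jul 31, 2163: 365 days.
Jul 31, 2163 → Jul 31, 2164: 366 days (Feb 29, 2164 is in that span).
Jul 31, 2164 → Jul 31, 2165: 365 days.
Jul 31, 2165 → Jul 31, 2166: 365 days.
Jul 31, 2166 → Jul 31, 2167: 365 days.
Jul 31, 2167 → Jul 31, 2168: 366 days (Feb 29, 2168 is in that span).
Jul 31, 2168 → Jul 31, 2169: 365 days.
Jul 31, 2169 → Jul 31, 2170: 365 days.
Jul 31, 2170 → Jul 31, 2171: 365 days.
Jul 31, 2171 → Jul 31, 2172: 366 days (Feb 29, 2172 is in that span).
Jul 31, 2172 → Jul 31, 2173: 365 days.
Jul 31, 2173 → Jul 31, 2174: 365 days.
Jul 31, 2174 → Jul 31, 2175: 365 days.
Jul 31, 2175 → Jul 31, 2176: 366 days (Feb 29, 2176 is in that span).
Jul 31, 2176 → Jul 31, 2177: 365 days.
Jul 31, 2177 → Jul 31, 2178: 365 days.
Jul 31, 2178 → Jul 31, 2179: 365 days.
Jul 31, 2179 → Jul 31, 2180: 366 days (Feb 29, 2180 is in that span).
Jul 31, 2180 → Jul 31, 2181: 365 days.
Jul 31, 2181 → Aug 31, 2181: 31 days (July has 31).
Aug 31, 2181 → Sep 30, 2181: 30 days (August has 31).
Sep 30, 2181 → Oct 30, 2181: 30 days (September has 30).
Oct 30, 2181 → Nov 30, 2181: 31 days (October has 31).
Nov 30, 2181 → Dec 30, 2181: 30 days (November has 30).
Dec 30, 2181 → Jan 30, 2182: 31 days (December has 31).
Jan 30, 2182 → Feb 28, 2182: 29 days (January has 31).
Feb 28, 2182 → Mar 28, 2182: 28 days (February has 28).
Mar 28, 2182 → Apr 28, 2182: 31 days (March has 31).
Apr 28, 2182 → May 28, 2182: 30 days (April has 30).
May 28, 2182 → Jun 28, 2182: 31 days (May has 31).
Jun 28, 2182 → Jul 8, 2182: 10 days.
Total: 7282 days.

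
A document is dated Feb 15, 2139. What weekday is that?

Doomsday rule: the anchor day for the 2100s is Sunday. For year 39: 39÷12 = 3 r 3, and 3÷4 = 0, so 3+3+0 = 6.
Sunday + 6 ≡ Saturday — that's 2139's doomsday.
In February the doomsday date is Feb 28 (2139 is not a leap year).
Feb 15 is 13 days before Feb 28; 13 mod 7 = 6, so Saturday − 6 = Sunday.

Sunday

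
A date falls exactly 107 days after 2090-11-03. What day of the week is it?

Nov 3, 2090 is a Friday.
107 mod 7 = 2, so 107 days after a Friday is Friday + 2 = Sunday.

Sunday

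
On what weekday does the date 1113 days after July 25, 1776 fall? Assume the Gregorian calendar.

Thursday

Jul 25, 1776 is a Thursday.
1113 mod 7 = 0, so 1113 days after a Thursday is Thursday + 0 = Thursday.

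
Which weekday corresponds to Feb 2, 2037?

Monday

Doomsday rule: the anchor day for the 2000s is Tuesday. For year 37: 37÷12 = 3 r 1, and 1÷4 = 0, so 3+1+0 = 4.
Tuesday + 4 ≡ Saturday — that's 2037's doomsday.
In February the doomsday date is Feb 28 (2037 is not a leap year).
Feb 2 is 26 days before Feb 28; 26 mod 7 = 5, so Saturday − 5 = Monday.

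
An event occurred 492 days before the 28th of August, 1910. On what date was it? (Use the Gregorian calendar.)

−365 (one year) → Aug 28, 1909 (127 left).
−28 → Jul 31, 1909 (end of Jul, 31 days; 99 left).
−31 → Jun 30, 1909 (end of Jun, 30 days; 68 left).
−30 → May 31, 1909 (end of May, 31 days; 38 left).
−31 → Apr 30, 1909 (end of Apr, 30 days; 7 left).
−7 → Apr 23, 1909.

April 23, 1909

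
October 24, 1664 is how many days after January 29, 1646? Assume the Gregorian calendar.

Jan 29, 1646 → Jan 29, 1647: 365 days.
Jan 29, 1647 → Jan 29, 1648: 365 days.
Jan 29, 1648 → Jan 29, 1649: 366 days (Feb 29, 1648 is in that span).
Jan 29, 1649 → Jan 29, 1650: 365 days.
Jan 29, 1650 → Jan 29, 1651: 365 days.
Jan 29, 1651 → Jan 29, 1652: 365 days.
Jan 29, 1652 → Jan 29, 1653: 366 days (Feb 29, 1652 is in that span).
Jan 29, 1653 → Jan 29, 1654: 365 days.
Jan 29, 1654 → Jan 29, 1655: 365 days.
Jan 29, 1655 → Jan 29, 1656: 365 days.
Jan 29, 1656 → Jan 29, 1657: 366 days (Feb 29, 1656 is in that span).
Jan 29, 1657 → Jan 29, 1658: 365 days.
Jan 29, 1658 → Jan 29, 1659: 365 days.
Jan 29, 1659 → Jan 29, 1660: 365 days.
Jan 29, 1660 → Jan 29, 1661: 366 days (Feb 29, 1660 is in that span).
Jan 29, 1661 → Jan 29, 1662: 365 days.
Jan 29, 1662 → Jan 29, 1663: 365 days.
Jan 29, 1663 → Jan 29, 1664: 365 days.
Jan 29, 1664 → Feb 29, 1664: 31 days (January has 31).
Feb 29, 1664 → Mar 29, 1664: 29 days (February has 29).
Mar 29, 1664 → Apr 29, 1664: 31 days (March has 31).
Apr 29, 1664 → May 29, 1664: 30 days (April has 30).
May 29, 1664 → Jun 29, 1664: 31 days (May has 31).
Jun 29, 1664 → Jul 29, 1664: 30 days (June has 30).
Jul 29, 1664 → Aug 29, 1664: 31 days (July has 31).
Aug 29, 1664 → Sep 29, 1664: 31 days (August has 31).
Sep 29, 1664 → Oct 24, 1664: 25 days.
Total: 6843 days.

6843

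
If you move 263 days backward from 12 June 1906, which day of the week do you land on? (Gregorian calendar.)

Friday

Jun 12, 1906 is a Tuesday.
263 mod 7 = 4, so 263 days before a Tuesday is Tuesday − 4 = Friday.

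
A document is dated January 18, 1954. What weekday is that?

Monday

January 1, 1954 is a Friday.
Jan 1, 1954 → Jan 18, 1954: 17 days.
Total: 17 days.
17 mod 7 = 3, so Friday + 3 = Monday.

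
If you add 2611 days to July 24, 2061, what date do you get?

+365 (one year) → Jul 24, 2062 (2246 left).
+365 (one year) → Jul 24, 2063 (1881 left).
+366 (one year; includes Feb 29, 2064) → Jul 24, 2064 (1515 left).
+365 (one year) → Jul 24, 2065 (1150 left).
+365 (one year) → Jul 24, 2066 (785 left).
+365 (one year) → Jul 24, 2067 (420 left).
+366 (one year; includes Feb 29, 2068) → Jul 24, 2068 (54 left).
Jul has 31 days: +8 → Aug 1, 2068 (46 left).
Aug has 31 days: +31 → Sep 1, 2068 (15 left).
+15 → Sep 16, 2068.

September 16, 2068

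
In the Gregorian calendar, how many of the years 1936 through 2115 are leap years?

44

Multiples of 4 in [1936,2115]: 45.
Of those, multiples of 100: 2 (not leap unless ÷400).
Multiples of 400: 1.
Leap years = 45 − 2 + 1 = 44.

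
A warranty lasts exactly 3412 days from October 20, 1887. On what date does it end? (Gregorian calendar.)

February 21, 1897

+366 (one year; includes Feb 29, 1888) → Oct 20, 1888 (3046 left).
+365 (one year) → Oct 20, 1889 (2681 left).
+365 (one year) → Oct 20, 1890 (2316 left).
+365 (one year) → Oct 20, 1891 (1951 left).
+366 (one year; includes Feb 29, 1892) → Oct 20, 1892 (1585 left).
+365 (one year) → Oct 20, 1893 (1220 left).
+365 (one year) → Oct 20, 1894 (855 left).
+365 (one year) → Oct 20, 1895 (490 left).
+366 (one year; includes Feb 29, 1896) → Oct 20, 1896 (124 left).
Oct has 31 days: +12 → Nov 1, 1896 (112 left).
Nov has 30 days: +30 → Dec 1, 1896 (82 left).
Dec has 31 days: +31 → Jan 1, 1897 (51 left).
Jan has 31 days: +31 → Feb 1, 1897 (20 left).
+20 → Feb 21, 1897.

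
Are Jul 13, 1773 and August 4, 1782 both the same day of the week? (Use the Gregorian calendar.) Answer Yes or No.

From Jul 13, 1773 to Aug 4, 1782 is 3309 days.
3309 mod 7 = 5, so they are different weekdays.
(Jul 13, 1773 is a Tuesday; Aug 4, 1782 is a Sunday.)

No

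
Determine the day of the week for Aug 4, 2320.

Wednesday

Doomsday rule: the anchor day for the 2300s is Wednesday. For year 20: 20÷12 = 1 r 8, and 8÷4 = 2, so 1+8+2 = 11.
Wednesday + 11 ≡ Sunday — that's 2320's doomsday.
In August the doomsday date is Aug 8.
Aug 4 is 4 days before Aug 8; 4 mod 7 = 4, so Sunday − 4 = Wednesday.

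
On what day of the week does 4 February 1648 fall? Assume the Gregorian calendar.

Doomsday rule: the anchor day for the 1600s is Tuesday. For year 48: 48÷12 = 4 r 0, and 0÷4 = 0, so 4+0+0 = 4.
Tuesday + 4 ≡ Saturday — that's 1648's doomsday.
In February the doomsday date is Feb 29 (1648 is a leap year (divisible by 4)).
Feb 4 is 25 days before Feb 29; 25 mod 7 = 4, so Saturday − 4 = Tuesday.

Tuesday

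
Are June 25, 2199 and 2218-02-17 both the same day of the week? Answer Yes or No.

From Jun 25, 2199 to Feb 17, 2218 is 6811 days.
6811 mod 7 = 0, so they are the same weekday.
(Jun 25, 2199 is a Tuesday; Feb 17, 2218 is a Tuesday.)

Yes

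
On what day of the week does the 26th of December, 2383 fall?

Monday

Doomsday rule: the anchor day for the 2300s is Wednesday. For year 83: 83÷12 = 6 r 11, and 11÷4 = 2, so 6+11+2 = 19.
Wednesday + 19 ≡ Monday — that's 2383's doomsday.
In December the doomsday date is Dec 12.
Dec 26 is 14 days after Dec 12; 14 mod 7 = 0, so Monday + 0 = Monday.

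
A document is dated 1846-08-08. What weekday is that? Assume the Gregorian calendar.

Saturday

Doomsday rule: the anchor day for the 1800s is Friday. For year 46: 46÷12 = 3 r 10, and 10÷4 = 2, so 3+10+2 = 15.
Friday + 15 ≡ Saturday — that's 1846's doomsday.
In August the doomsday date is Aug 8.
Aug 8 is the doomsday itself: Saturday.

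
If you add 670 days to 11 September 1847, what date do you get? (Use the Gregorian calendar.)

+366 (one year; includes Feb 29, 1848) → Sep 11, 1848 (304 left).
Sep has 30 days: +20 → Oct 1, 1848 (284 left).
Oct has 31 days: +31 → Nov 1, 1848 (253 left).
Nov has 30 days: +30 → Dec 1, 1848 (223 left).
Dec has 31 days: +31 → Jan 1, 1849 (192 left).
Jan has 31 days: +31 → Feb 1, 1849 (161 left).
Feb has 28 days: +28 → Mar 1, 1849 (133 left).
Mar has 31 days: +31 → Apr 1, 1849 (102 left).
Apr has 30 days: +30 → May 1, 1849 (72 left).
May has 31 days: +31 → Jun 1, 1849 (41 left).
Jun has 30 days: +30 → Jul 1, 1849 (11 left).
+11 → Jul 12, 1849.

July 12, 1849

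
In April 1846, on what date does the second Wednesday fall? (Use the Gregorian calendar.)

April 8, 1846

April 1, 1846 is a Wednesday.
The first Wednesday is therefore April 1 (same day).
The second Wednesday is 1 + 1×7 = April 8.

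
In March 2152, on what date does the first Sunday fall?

March 1, 2152 is a Wednesday.
The first Sunday is therefore March 5 (4 days later).

March 5, 2152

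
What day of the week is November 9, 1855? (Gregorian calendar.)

Doomsday rule: the anchor day for the 1800s is Friday. For year 55: 55÷12 = 4 r 7, and 7÷4 = 1, so 4+7+1 = 12.
Friday + 12 ≡ Wednesday — that's 1855's doomsday.
In November the doomsday date is Nov 7.
Nov 9 is 2 days after Nov 7; 2 mod 7 = 2, so Wednesday + 2 = Friday.

Friday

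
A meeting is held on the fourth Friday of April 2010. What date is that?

April 23, 2010

April 1, 2010 is a Thursday.
The first Friday is therefore April 2 (1 days later).
The fourth Friday is 2 + 3×7 = April 23.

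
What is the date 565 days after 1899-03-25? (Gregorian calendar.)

October 11, 1900

+365 (one year) → Mar 25, 1900 (200 left).
Mar has 31 days: +7 → Apr 1, 1900 (193 left).
Apr has 30 days: +30 → May 1, 1900 (163 left).
May has 31 days: +31 → Jun 1, 1900 (132 left).
Jun has 30 days: +30 → Jul 1, 1900 (102 left).
Jul has 31 days: +31 → Aug 1, 1900 (71 left).
Aug has 31 days: +31 → Sep 1, 1900 (40 left).
Sep has 30 days: +30 → Oct 1, 1900 (10 left).
+10 → Oct 11, 1900.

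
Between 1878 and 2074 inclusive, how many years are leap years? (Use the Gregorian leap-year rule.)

Multiples of 4 in [1878,2074]: 49.
Of those, multiples of 100: 2 (not leap unless ÷400).
Multiples of 400: 1.
Leap years = 49 − 2 + 1 = 48.

48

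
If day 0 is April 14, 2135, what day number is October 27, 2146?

4214

Apr 14, 2135 → Apr 14, 2136: 366 days (Feb 29, 2136 is in that span).
Apr 14, 2136 → Apr 14, 2137: 365 days.
Apr 14, 2137 → Apr 14, 2138: 365 days.
Apr 14, 2138 → Apr 14, 2139: 365 days.
Apr 14, 2139 → Apr 14, 2140: 366 days (Feb 29, 2140 is in that span).
Apr 14, 2140 → Apr 14, 2141: 365 days.
Apr 14, 2141 → Apr 14, 2142: 365 days.
Apr 14, 2142 → Apr 14, 2143: 365 days.
Apr 14, 2143 → Apr 14, 2144: 366 days (Feb 29, 2144 is in that span).
Apr 14, 2144 → Apr 14, 2145: 365 days.
Apr 14, 2145 → Apr 14, 2146: 365 days.
Apr 14, 2146 → May 14, 2146: 30 days (April has 30).
May 14, 2146 → Jun 14, 2146: 31 days (May has 31).
Jun 14, 2146 → Jul 14, 2146: 30 days (June has 30).
Jul 14, 2146 → Aug 14, 2146: 31 days (July has 31).
Aug 14, 2146 → Sep 14, 2146: 31 days (August has 31).
Sep 14, 2146 → Oct 14, 2146: 30 days (September has 30).
Oct 14, 2146 → Oct 27, 2146: 13 days.
Total: 4214 days.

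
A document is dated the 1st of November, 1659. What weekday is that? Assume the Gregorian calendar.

Doomsday rule: the anchor day for the 1600s is Tuesday. For year 59: 59÷12 = 4 r 11, and 11÷4 = 2, so 4+11+2 = 17.
Tuesday + 17 ≡ Friday — that's 1659's doomsday.
In November the doomsday date is Nov 7.
Nov 1 is 6 days before Nov 7; 6 mod 7 = 6, so Friday − 6 = Saturday.

Saturday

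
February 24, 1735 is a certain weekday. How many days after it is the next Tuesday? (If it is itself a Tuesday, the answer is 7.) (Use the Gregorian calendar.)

5

Feb 24, 1735 is a Thursday.
From Thursday to the next Tuesday is 5 days.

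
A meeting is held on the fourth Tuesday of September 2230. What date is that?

September 28, 2230

September 1, 2230 is a Wednesday.
The first Tuesday is therefore September 7 (6 days later).
The fourth Tuesday is 7 + 3×7 = September 28.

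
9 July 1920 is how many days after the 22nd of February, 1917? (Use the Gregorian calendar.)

1233

Feb 22, 1917 → Feb 22, 1918: 365 days.
Feb 22, 1918 → Feb 22, 1919: 365 days.
Feb 22, 1919 → Feb 22, 1920: 365 days.
Feb 22, 1920 → Mar 22, 1920: 29 days (February has 29).
Mar 22, 1920 → Apr 22, 1920: 31 days (March has 31).
Apr 22, 1920 → May 22, 1920: 30 days (April has 30).
May 22, 1920 → Jun 22, 1920: 31 days (May has 31).
Jun 22, 1920 → Jul 9, 1920: 17 days.
Total: 1233 days.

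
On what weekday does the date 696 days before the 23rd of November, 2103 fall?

Tuesday

First find the weekday of Nov 23, 2103. Doomsday rule: the anchor day for the 2100s is Sunday. For year 03: 3÷12 = 0 r 3, and 3÷4 = 0, so 0+3+0 = 3.
Sunday + 3 ≡ Wednesday — that's 2103's doomsday.
In November the doomsday date is Nov 7.
Nov 23 is 16 days after Nov 7; 16 mod 7 = 2, so Wednesday + 2 = Friday.
696 mod 7 = 3, so 696 days before a Friday is Friday − 3 = Tuesday.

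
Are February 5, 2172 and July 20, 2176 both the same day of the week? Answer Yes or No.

From Feb 5, 2172 to Jul 20, 2176 is 1627 days.
1627 mod 7 = 3, so they are different weekdays.
(Feb 5, 2172 is a Wednesday; Jul 20, 2176 is a Saturday.)

No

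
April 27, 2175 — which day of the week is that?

Doomsday rule: the anchor day for the 2100s is Sunday. For year 75: 75÷12 = 6 r 3, and 3÷4 = 0, so 6+3+0 = 9.
Sunday + 9 ≡ Tuesday — that's 2175's doomsday.
In April the doomsday date is Apr 4.
Apr 27 is 23 days after Apr 4; 23 mod 7 = 2, so Tuesday + 2 = Thursday.

Thursday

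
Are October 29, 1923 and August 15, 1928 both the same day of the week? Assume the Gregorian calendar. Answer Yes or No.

From Oct 29, 1923 to Aug 15, 1928 is 1752 days.
1752 mod 7 = 2, so they are different weekdays.
(Oct 29, 1923 is a Monday; Aug 15, 1928 is a Wednesday.)

No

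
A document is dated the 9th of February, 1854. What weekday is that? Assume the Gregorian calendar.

Thursday

Doomsday rule: the anchor day for the 1800s is Friday. For year 54: 54÷12 = 4 r 6, and 6÷4 = 1, so 4+6+1 = 11.
Friday + 11 ≡ Tuesday — that's 1854's doomsday.
In February the doomsday date is Feb 28 (1854 is not a leap year).
Feb 9 is 19 days before Feb 28; 19 mod 7 = 5, so Tuesday − 5 = Thursday.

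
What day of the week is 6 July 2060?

Tuesday

January 1, 2060 is a Thursday.
Jan 1, 2060 → Feb 1, 2060: 31 days (January has 31).
Feb 1, 2060 → Mar 1, 2060: 29 days (February has 29).
Mar 1, 2060 → Apr 1, 2060: 31 days (March has 31).
Apr 1, 2060 → May 1, 2060: 30 days (April has 30).
May 1, 2060 → Jun 1, 2060: 31 days (May has 31).
Jun 1, 2060 → Jul 1, 2060: 30 days (June has 30).
Jul 1, 2060 → Jul 6, 2060: 5 days.
Total: 187 days.
187 mod 7 = 5, so Thursday + 5 = Tuesday.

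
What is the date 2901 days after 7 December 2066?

+365 (one year) → Dec 7, 2067 (2536 left).
+366 (one year; includes Feb 29, 2068) → Dec 7, 2068 (2170 left).
+365 (one year) → Dec 7, 2069 (1805 left).
+365 (one year) → Dec 7, 2070 (1440 left).
+365 (one year) → Dec 7, 2071 (1075 left).
+366 (one year; includes Feb 29, 2072) → Dec 7, 2072 (709 left).
+365 (one year) → Dec 7, 2073 (344 left).
Dec has 31 days: +25 → Jan 1, 2074 (319 left).
Jan has 31 days: +31 → Feb 1, 2074 (288 left).
Feb has 28 days: +28 → Mar 1, 2074 (260 left).
Mar has 31 days: +31 → Apr 1, 2074 (229 left).
Apr has 30 days: +30 → May 1, 2074 (199 left).
May has 31 days: +31 → Jun 1, 2074 (168 left).
Jun has 30 days: +30 → Jul 1, 2074 (138 left).
Jul has 31 days: +31 → Aug 1, 2074 (107 left).
Aug has 31 days: +31 → Sep 1, 2074 (76 left).
Sep has 30 days: +30 → Oct 1, 2074 (46 left).
Oct has 31 days: +31 → Nov 1, 2074 (15 left).
+15 → Nov 16, 2074.

November 16, 2074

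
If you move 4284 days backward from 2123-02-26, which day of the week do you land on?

First find the weekday of Feb 26, 2123. Doomsday rule: the anchor day for the 2100s is Sunday. For year 23: 23÷12 = 1 r 11, and 11÷4 = 2, so 1+11+2 = 14.
Sunday + 14 ≡ Sunday — that's 2123's doomsday.
In February the doomsday date is Feb 28 (2123 is not a leap year).
Feb 26 is 2 days before Feb 28; 2 mod 7 = 2, so Sunday − 2 = Friday.
4284 mod 7 = 0, so 4284 days before a Friday is Friday − 0 = Friday.

Friday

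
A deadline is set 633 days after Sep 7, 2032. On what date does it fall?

+365 (one year) → Sep 7, 2033 (268 left).
Sep has 30 days: +24 → Oct 1, 2033 (244 left).
Oct has 31 days: +31 → Nov 1, 2033 (213 left).
Nov has 30 days: +30 → Dec 1, 2033 (183 left).
Dec has 31 days: +31 → Jan 1, 2034 (152 left).
Jan has 31 days: +31 → Feb 1, 2034 (121 left).
Feb has 28 days: +28 → Mar 1, 2034 (93 left).
Mar has 31 days: +31 → Apr 1, 2034 (62 left).
Apr has 30 days: +30 → May 1, 2034 (32 left).
May has 31 days: +31 → Jun 1, 2034 (1 left).
+1 → Jun 2, 2034.

June 2, 2034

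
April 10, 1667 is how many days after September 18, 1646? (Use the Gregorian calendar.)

Sep 18, 1646 → Sep 18, 1647: 365 days.
Sep 18, 1647 → Sep 18, 1648: 366 days (Feb 29, 1648 is in that span).
Sep 18, 1648 → Sep 18, 1649: 365 days.
Sep 18, 1649 → Sep 18, 1650: 365 days.
Sep 18, 1650 → Sep 18, 1651: 365 days.
Sep 18, 1651 → Sep 18, 1652: 366 days (Feb 29, 1652 is in that span).
Sep 18, 1652 → Sep 18, 1653: 365 days.
Sep 18, 1653 → Sep 18, 1654: 365 days.
Sep 18, 1654 → Sep 18, 1655: 365 days.
Sep 18, 1655 → Sep 18, 1656: 366 days (Feb 29, 1656 is in that span).
Sep 18, 1656 → Sep 18, 1657: 365 days.
Sep 18, 1657 → Sep 18, 1658: 365 days.
Sep 18, 1658 → Sep 18, 1659: 365 days.
Sep 18, 1659 → Sep 18, 1660: 366 days (Feb 29, 1660 is in that span).
Sep 18, 1660 → Sep 18, 1661: 365 days.
Sep 18, 1661 → Sep 18, 1662: 365 days.
Sep 18, 1662 → Sep 18, 1663: 365 days.
Sep 18, 1663 → Sep 18, 1664: 366 days (Feb 29, 1664 is in that span).
Sep 18, 1664 → Sep 18, 1665: 365 days.
Sep 18, 1665 → Sep 18, 1666: 365 days.
Sep 18, 1666 → Oct 18, 1666: 30 days (September has 30).
Oct 18, 1666 → Nov 18, 1666: 31 days (October has 31).
Nov 18, 1666 → Dec 18, 1666: 30 days (November has 30).
Dec 18, 1666 → Jan 18, 1667: 31 days (December has 31).
Jan 18, 1667 → Feb 18, 1667: 31 days (January has 31).
Feb 18, 1667 → Mar 18, 1667: 28 days (February has 28).
Mar 18, 1667 → Apr 10, 1667: 23 days.
Total: 7509 days.

7509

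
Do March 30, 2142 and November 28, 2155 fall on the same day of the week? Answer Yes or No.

Yes

From Mar 30, 2142 to Nov 28, 2155 is 4991 days.
4991 mod 7 = 0, so they are the same weekday.
(Mar 30, 2142 is a Friday; Nov 28, 2155 is a Friday.)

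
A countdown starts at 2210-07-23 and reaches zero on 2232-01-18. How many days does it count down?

Jul 23, 2210 → Jul 23, 2211: 365 days.
Jul 23, 2211 → Jul 23, 2212: 366 days (Feb 29, 2212 is in that span).
Jul 23, 2212 → Jul 23, 2213: 365 days.
Jul 23, 2213 → Jul 23, 2214: 365 days.
Jul 23, 2214 → Jul 23, 2215: 365 days.
Jul 23, 2215 → Jul 23, 2216: 366 days (Feb 29, 2216 is in that span).
Jul 23, 2216 → Jul 23, 2217: 365 days.
Jul 23, 2217 → Jul 23, 2218: 365 days.
Jul 23, 2218 → Jul 23, 2219: 365 days.
Jul 23, 2219 → Jul 23, 2220: 366 days (Feb 29, 2220 is in that span).
Jul 23, 2220 → Jul 23, 2221: 365 days.
Jul 23, 2221 → Jul 23, 2222: 365 days.
Jul 23, 2222 → Jul 23, 2223: 365 days.
Jul 23, 2223 → Jul 23, 2224: 366 days (Feb 29, 2224 is in that span).
Jul 23, 2224 → Jul 23, 2225: 365 days.
Jul 23, 2225 → Jul 23, 2226: 365 days.
Jul 23, 2226 → Jul 23, 2227: 365 days.
Jul 23, 2227 → Jul 23, 2228: 366 days (Feb 29, 2228 is in that span).
Jul 23, 2228 → Jul 23, 2229: 365 days.
Jul 23, 2229 → Jul 23, 2230: 365 days.
Jul 23, 2230 → Jul 23, 2231: 365 days.
Jul 23, 2231 → Aug 23, 2231: 31 days (July has 31).
Aug 23, 2231 → Sep 23, 2231: 31 days (August has 31).
Sep 23, 2231 → Oct 23, 2231: 30 days (September has 30).
Oct 23, 2231 → Nov 23, 2231: 31 days (October has 31).
Nov 23, 2231 → Dec 23, 2231: 30 days (November has 30).
Dec 23, 2231 → Jan 18, 2232: 26 days.
Total: 7849 days.

7849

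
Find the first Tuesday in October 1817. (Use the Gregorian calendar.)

October 7, 1817

October 1, 1817 is a Wednesday.
The first Tuesday is therefore October 7 (6 days later).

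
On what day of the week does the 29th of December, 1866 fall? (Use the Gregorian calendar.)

Doomsday rule: the anchor day for the 1800s is Friday. For year 66: 66÷12 = 5 r 6, and 6÷4 = 1, so 5+6+1 = 12.
Friday + 12 ≡ Wednesday — that's 1866's doomsday.
In December the doomsday date is Dec 12.
Dec 29 is 17 days after Dec 12; 17 mod 7 = 3, so Wednesday + 3 = Saturday.

Saturday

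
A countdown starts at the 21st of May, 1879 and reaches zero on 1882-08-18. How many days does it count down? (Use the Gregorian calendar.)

May 21, 1879 → May 21, 1880: 366 days (Feb 29, 1880 is in that span).
May 21, 1880 → May 21, 1881: 365 days.
May 21, 1881 → May 21, 1882: 365 days.
May 21, 1882 → Jun 21, 1882: 31 days (May has 31).
Jun 21, 1882 → Jul 21, 1882: 30 days (June has 30).
Jul 21, 1882 → Aug 18, 1882: 28 days.
Total: 1185 days.

1185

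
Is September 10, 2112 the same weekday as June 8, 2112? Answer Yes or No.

From Jun 8, 2112 to Sep 10, 2112 is 94 days.
94 mod 7 = 3, so they are different weekdays.
(Jun 8, 2112 is a Wednesday; Sep 10, 2112 is a Saturday.)

No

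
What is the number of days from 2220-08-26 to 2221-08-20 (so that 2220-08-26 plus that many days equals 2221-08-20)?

359

Aug 26, 2220 → Sep 26, 2220: 31 days (August has 31).
Sep 26, 2220 → Oct 26, 2220: 30 days (September has 30).
Oct 26, 2220 → Nov 26, 2220: 31 days (October has 31).
Nov 26, 2220 → Dec 26, 2220: 30 days (November has 30).
Dec 26, 2220 → Jan 26, 2221: 31 days (December has 31).
Jan 26, 2221 → Feb 26, 2221: 31 days (January has 31).
Feb 26, 2221 → Mar 26, 2221: 28 days (February has 28).
Mar 26, 2221 → Apr 26, 2221: 31 days (March has 31).
Apr 26, 2221 → May 26, 2221: 30 days (April has 30).
May 26, 2221 → Jun 26, 2221: 31 days (May has 31).
Jun 26, 2221 → Jul 26, 2221: 30 days (June has 30).
Jul 26, 2221 → Aug 20, 2221: 25 days.
Total: 359 days.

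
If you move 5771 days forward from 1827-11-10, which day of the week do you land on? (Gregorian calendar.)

Tuesday

First find the weekday of Nov 10, 1827. Doomsday rule: the anchor day for the 1800s is Friday. For year 27: 27÷12 = 2 r 3, and 3÷4 = 0, so 2+3+0 = 5.
Friday + 5 ≡ Wednesday — that's 1827's doomsday.
In November the doomsday date is Nov 7.
Nov 10 is 3 days after Nov 7; 3 mod 7 = 3, so Wednesday + 3 = Saturday.
5771 mod 7 = 3, so 5771 days after a Saturday is Saturday + 3 = Tuesday.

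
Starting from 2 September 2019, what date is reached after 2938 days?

September 18, 2027

+366 (one year; includes Feb 29, 2020) → Sep 2, 2020 (2572 left).
+365 (one year) → Sep 2, 2021 (2207 left).
+365 (one year) → Sep 2, 2022 (1842 left).
+365 (one year) → Sep 2, 2023 (1477 left).
+366 (one year; includes Feb 29, 2024) → Sep 2, 2024 (1111 left).
+365 (one year) → Sep 2, 2025 (746 left).
+365 (one year) → Sep 2, 2026 (381 left).
Sep has 30 days: +29 → Oct 1, 2026 (352 left).
Oct has 31 days: +31 → Nov 1, 2026 (321 left).
Nov has 30 days: +30 → Dec 1, 2026 (291 left).
Dec has 31 days: +31 → Jan 1, 2027 (260 left).
Jan has 31 days: +31 → Feb 1, 2027 (229 left).
Feb has 28 days: +28 → Mar 1, 2027 (201 left).
Mar has 31 days: +31 → Apr 1, 2027 (170 left).
Apr has 30 days: +30 → May 1, 2027 (140 left).
May has 31 days: +31 → Jun 1, 2027 (109 left).
Jun has 30 days: +30 → Jul 1, 2027 (79 left).
Jul has 31 days: +31 → Aug 1, 2027 (48 left).
Aug has 31 days: +31 → Sep 1, 2027 (17 left).
+17 → Sep 18, 2027.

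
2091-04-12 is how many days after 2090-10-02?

192

Oct 2, 2090 → Nov 2, 2090: 31 days (October has 31).
Nov 2, 2090 → Dec 2, 2090: 30 days (November has 30).
Dec 2, 2090 → Jan 2, 2091: 31 days (December has 31).
Jan 2, 2091 → Feb 2, 2091: 31 days (January has 31).
Feb 2, 2091 → Mar 2, 2091: 28 days (February has 28).
Mar 2, 2091 → Apr 2, 2091: 31 days (March has 31).
Apr 2, 2091 → Apr 12, 2091: 10 days.
Total: 192 days.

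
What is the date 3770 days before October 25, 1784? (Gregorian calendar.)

−366 (one year; includes Feb 29, 1784) → Oct 25, 1783 (3404 left).
−365 (one year) → Oct 25, 1782 (3039 left).
−365 (one year) → Oct 25, 1781 (2674 left).
−365 (one year) → Oct 25, 1780 (2309 left).
−366 (one year; includes Feb 29, 1780) → Oct 25, 1779 (1943 left).
−365 (one year) → Oct 25, 1778 (1578 left).
−365 (one year) → Oct 25, 1777 (1213 left).
−365 (one year) → Oct 25, 1776 (848 left).
−366 (one year; includes Feb 29, 1776) → Oct 25, 1775 (482 left).
−365 (one year) → Oct 25, 1774 (117 left).
−25 → Sep 30, 1774 (end of Sep, 30 days; 92 left).
−30 → Aug 31, 1774 (end of Aug, 31 days; 62 left).
−31 → Jul 31, 1774 (end of Jul, 31 days; 31 left).
−31 → Jun 30, 1774 (end of Jun, 30 days; 0 left).

June 30, 1774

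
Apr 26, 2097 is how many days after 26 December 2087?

3409

Dec 26, 2087 → Dec 26, 2088: 366 days (Feb 29, 2088 is in that span).
Dec 26, 2088 → Dec 26, 2089: 365 days.
Dec 26, 2089 → Dec 26, 2090: 365 days.
Dec 26, 2090 → Dec 26, 2091: 365 days.
Dec 26, 2091 → Dec 26, 2092: 366 days (Feb 29, 2092 is in that span).
Dec 26, 2092 → Dec 26, 2093: 365 days.
Dec 26, 2093 → Dec 26, 2094: 365 days.
Dec 26, 2094 → Dec 26, 2095: 365 days.
Dec 26, 2095 → Dec 26, 2096: 366 days (Feb 29, 2096 is in that span).
Dec 26, 2096 → Jan 26, 2097: 31 days (December has 31).
Jan 26, 2097 → Feb 26, 2097: 31 days (January has 31).
Feb 26, 2097 → Mar 26, 2097: 28 days (February has 28).
Mar 26, 2097 → Apr 26, 2097: 31 days.
Total: 3409 days.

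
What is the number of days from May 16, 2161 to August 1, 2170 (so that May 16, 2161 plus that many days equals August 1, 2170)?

3364

May 16, 2161 → May 16, 2162: 365 days.
May 16, 2162 → May 16, 2163: 365 days.
May 16, 2163 → May 16, 2164: 366 days (Feb 29, 2164 is in that span).
May 16, 2164 → May 16, 2165: 365 days.
May 16, 2165 → May 16, 2166: 365 days.
May 16, 2166 → May 16, 2167: 365 days.
May 16, 2167 → May 16, 2168: 366 days (Feb 29, 2168 is in that span).
May 16, 2168 → May 16, 2169: 365 days.
May 16, 2169 → May 16, 2170: 365 days.
May 16, 2170 → Jun 16, 2170: 31 days (May has 31).
Jun 16, 2170 → Jul 16, 2170: 30 days (June has 30).
Jul 16, 2170 → Aug 1, 2170: 16 days.
Total: 3364 days.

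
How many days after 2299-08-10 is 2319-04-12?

7184

Aug 10, 2299 → Aug 10, 2300: 365 days.
Aug 10, 2300 → Aug 10, 2301: 365 days.
Aug 10, 2301 → Aug 10, 2302: 365 days.
Aug 10, 2302 → Aug 10, 2303: 365 days.
Aug 10, 2303 → Aug 10, 2304: 366 days (Feb 29, 2304 is in that span).
Aug 10, 2304 → Aug 10, 2305: 365 days.
Aug 10, 2305 → Aug 10, 2306: 365 days.
Aug 10, 2306 → Aug 10, 2307: 365 days.
Aug 10, 2307 → Aug 10, 2308: 366 days (Feb 29, 2308 is in that span).
Aug 10, 2308 → Aug 10, 2309: 365 days.
Aug 10, 2309 → Aug 10, 2310: 365 days.
Aug 10, 2310 → Aug 10, 2311: 365 days.
Aug 10, 2311 → Aug 10, 2312: 366 days (Feb 29, 2312 is in that span).
Aug 10, 2312 → Aug 10, 2313: 365 days.
Aug 10, 2313 → Aug 10, 2314: 365 days.
Aug 10, 2314 → Aug 10, 2315: 365 days.
Aug 10, 2315 → Aug 10, 2316: 366 days (Feb 29, 2316 is in that span).
Aug 10, 2316 → Aug 10, 2317: 365 days.
Aug 10, 2317 → Aug 10, 2318: 365 days.
Aug 10, 2318 → Sep 10, 2318: 31 days (August has 31).
Sep 10, 2318 → Oct 10, 2318: 30 days (September has 30).
Oct 10, 2318 → Nov 10, 2318: 31 days (October has 31).
Nov 10, 2318 → Dec 10, 2318: 30 days (November has 30).
Dec 10, 2318 → Jan 10, 2319: 31 days (December has 31).
Jan 10, 2319 → Feb 10, 2319: 31 days (January has 31).
Feb 10, 2319 → Mar 10, 2319: 28 days (February has 28).
Mar 10, 2319 → Apr 10, 2319: 31 days (March has 31).
Apr 10, 2319 → Apr 12, 2319: 2 days.
Total: 7184 days.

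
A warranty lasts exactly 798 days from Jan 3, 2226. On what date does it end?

+365 (one year) → Jan 3, 2227 (433 left).
+365 (one year) → Jan 3, 2228 (68 left).
Jan has 31 days: +29 → Feb 1, 2228 (39 left).
Feb has 29 days: +29 → Mar 1, 2228 (10 left).
+10 → Mar 11, 2228.

March 11, 2228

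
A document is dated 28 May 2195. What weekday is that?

January 1, 2195 is a Thursday.
Jan 1, 2195 → Feb 1, 2195: 31 days (January has 31).
Feb 1, 2195 → Mar 1, 2195: 28 days (February has 28).
Mar 1, 2195 → Apr 1, 2195: 31 days (March has 31).
Apr 1, 2195 → May 1, 2195: 30 days (April has 30).
May 1, 2195 → May 28, 2195: 27 days.
Total: 147 days.
147 mod 7 = 0, so Thursday + 0 = Thursday.

Thursday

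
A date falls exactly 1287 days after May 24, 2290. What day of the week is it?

Friday

May 24, 2290 is a Saturday.
1287 mod 7 = 6, so 1287 days after a Saturday is Saturday + 6 = Friday.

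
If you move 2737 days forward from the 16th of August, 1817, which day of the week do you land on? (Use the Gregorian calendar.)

Saturday

First find the weekday of Aug 16, 1817. Doomsday rule: the anchor day for the 1800s is Friday. For year 17: 17÷12 = 1 r 5, and 5÷4 = 1, so 1+5+1 = 7.
Friday + 7 ≡ Friday — that's 1817's doomsday.
In August the doomsday date is Aug 8.
Aug 16 is 8 days after Aug 8; 8 mod 7 = 1, so Friday + 1 = Saturday.
2737 mod 7 = 0, so 2737 days after a Saturday is Saturday + 0 = Saturday.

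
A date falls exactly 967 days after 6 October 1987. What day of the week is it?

Wednesday

First find the weekday of Oct 6, 1987. Doomsday rule: the anchor day for the 1900s is Wednesday. For year 87: 87÷12 = 7 r 3, and 3÷4 = 0, so 7+3+0 = 10.
Wednesday + 10 ≡ Saturday — that's 1987's doomsday.
In October the doomsday date is Oct 10.
Oct 6 is 4 days before Oct 10; 4 mod 7 = 4, so Saturday − 4 = Tuesday.
967 mod 7 = 1, so 967 days after a Tuesday is Tuesday + 1 = Wednesday.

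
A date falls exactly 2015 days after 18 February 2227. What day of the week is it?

Saturday

Feb 18, 2227 is a Sunday.
2015 mod 7 = 6, so 2015 days after a Sunday is Sunday + 6 = Saturday.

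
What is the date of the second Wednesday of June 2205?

June 1, 2205 is a Saturday.
The first Wednesday is therefore June 5 (4 days later).
The second Wednesday is 5 + 1×7 = June 12.

June 12, 2205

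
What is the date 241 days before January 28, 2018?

June 1, 2017

−28 → Dec 31, 2017 (end of Dec, 31 days; 213 left).
−31 → Nov 30, 2017 (end of Nov, 30 days; 182 left).
−30 → Oct 31, 2017 (end of Oct, 31 days; 152 left).
−31 → Sep 30, 2017 (end of Sep, 30 days; 121 left).
−30 → Aug 31, 2017 (end of Aug, 31 days; 91 left).
−31 → Jul 31, 2017 (end of Jul, 31 days; 60 left).
−31 → Jun 30, 2017 (end of Jun, 30 days; 29 left).
−29 → Jun 1, 2017.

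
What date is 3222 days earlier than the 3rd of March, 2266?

−365 (one year) → Mar 3, 2265 (2857 left).
−365 (one year) → Mar 3, 2264 (2492 left).
−366 (one year; includes Feb 29, 2264) → Mar 3, 2263 (2126 left).
−365 (one year) → Mar 3, 2262 (1761 left).
−365 (one year) → Mar 3, 2261 (1396 left).
−365 (one year) → Mar 3, 2260 (1031 left).
−366 (one year; includes Feb 29, 2260) → Mar 3, 2259 (665 left).
−365 (one year) → Mar 3, 2258 (300 left).
−3 → Feb 28, 2258 (end of Feb, 28 days; 297 left).
−28 → Jan 31, 2258 (end of Jan, 31 days; 269 left).
−31 → Dec 31, 2257 (end of Dec, 31 days; 238 left).
−31 → Nov 30, 2257 (end of Nov, 30 days; 207 left).
−30 → Oct 31, 2257 (end of Oct, 31 days; 177 left).
−31 → Sep 30, 2257 (end of Sep, 30 days; 146 left).
−30 → Aug 31, 2257 (end of Aug, 31 days; 116 left).
−31 → Jul 31, 2257 (end of Jul, 31 days; 85 left).
−31 → Jun 30, 2257 (end of Jun, 30 days; 54 left).
−30 → May 31, 2257 (end of May, 31 days; 24 left).
−24 → May 7, 2257.

May 7, 2257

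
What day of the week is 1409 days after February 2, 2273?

First find the weekday of Feb 2, 2273. Doomsday rule: the anchor day for the 2200s is Friday. For year 73: 73÷12 = 6 r 1, and 1÷4 = 0, so 6+1+0 = 7.
Friday + 7 ≡ Friday — that's 2273's doomsday.
In February the doomsday date is Feb 28 (2273 is not a leap year).
Feb 2 is 26 days before Feb 28; 26 mod 7 = 5, so Friday − 5 = Sunday.
1409 mod 7 = 2, so 1409 days after a Sunday is Sunday + 2 = Tuesday.

Tuesday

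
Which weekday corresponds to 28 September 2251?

Doomsday rule: the anchor day for the 2200s is Friday. For year 51: 51÷12 = 4 r 3, and 3÷4 = 0, so 4+3+0 = 7.
Friday + 7 ≡ Friday — that's 2251's doomsday.
In September the doomsday date is Sep 5.
Sep 28 is 23 days after Sep 5; 23 mod 7 = 2, so Friday + 2 = Sunday.

Sunday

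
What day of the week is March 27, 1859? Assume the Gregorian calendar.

Sunday

Doomsday rule: the anchor day for the 1800s is Friday. For year 59: 59÷12 = 4 r 11, and 11÷4 = 2, so 4+11+2 = 17.
Friday + 17 ≡ Monday — that's 1859's doomsday.
In March the doomsday date is Mar 14.
Mar 27 is 13 days after Mar 14; 13 mod 7 = 6, so Monday + 6 = Sunday.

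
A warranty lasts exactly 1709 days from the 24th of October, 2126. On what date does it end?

+365 (one year) → Oct 24, 2127 (1344 left).
+366 (one year; includes Feb 29, 2128) → Oct 24, 2128 (978 left).
+365 (one year) → Oct 24, 2129 (613 left).
+365 (one year) → Oct 24, 2130 (248 left).
Oct has 31 days: +8 → Nov 1, 2130 (240 left).
Nov has 30 days: +30 → Dec 1, 2130 (210 left).
Dec has 31 days: +31 → Jan 1, 2131 (179 left).
Jan has 31 days: +31 → Feb 1, 2131 (148 left).
Feb has 28 days: +28 → Mar 1, 2131 (120 left).
Mar has 31 days: +31 → Apr 1, 2131 (89 left).
Apr has 30 days: +30 → May 1, 2131 (59 left).
May has 31 days: +31 → Jun 1, 2131 (28 left).
+28 → Jun 29, 2131.

June 29, 2131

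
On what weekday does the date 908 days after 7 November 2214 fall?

Saturday

First find the weekday of Nov 7, 2214. Doomsday rule: the anchor day for the 2200s is Friday. For year 14: 14÷12 = 1 r 2, and 2÷4 = 0, so 1+2+0 = 3.
Friday + 3 ≡ Monday — that's 2214's doomsday.
In November the doomsday date is Nov 7.
Nov 7 is the doomsday itself: Monday.
908 mod 7 = 5, so 908 days after a Monday is Monday + 5 = Saturday.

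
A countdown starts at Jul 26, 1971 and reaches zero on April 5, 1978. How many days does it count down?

Jul 26, 1971 → Jul 26, 1972: 366 days (Feb 29, 1972 is in that span).
Jul 26, 1972 → Jul 26, 1973: 365 days.
Jul 26, 1973 → Jul 26, 1974: 365 days.
Jul 26, 1974 → Jul 26, 1975: 365 days.
Jul 26, 1975 → Jul 26, 1976: 366 days (Feb 29, 1976 is in that span).
Jul 26, 1976 → Jul 26, 1977: 365 days.
Jul 26, 1977 → Aug 26, 1977: 31 days (July has 31).
Aug 26, 1977 → Sep 26, 1977: 31 days (August has 31).
Sep 26, 1977 → Oct 26, 1977: 30 days (September has 30).
Oct 26, 1977 → Nov 26, 1977: 31 days (October has 31).
Nov 26, 1977 → Dec 26, 1977: 30 days (November has 30).
Dec 26, 1977 → Jan 26, 1978: 31 days (December has 31).
Jan 26, 1978 → Feb 26, 1978: 31 days (January has 31).
Feb 26, 1978 → Mar 26, 1978: 28 days (February has 28).
Mar 26, 1978 → Apr 5, 1978: 10 days.
Total: 2445 days.

2445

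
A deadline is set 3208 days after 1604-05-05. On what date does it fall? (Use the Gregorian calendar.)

February 15, 1613

+365 (one year) → May 5, 1605 (2843 left).
+365 (one year) → May 5, 1606 (2478 left).
+365 (one year) → May 5, 1607 (2113 left).
+366 (one year; includes Feb 29, 1608) → May 5, 1608 (1747 left).
+365 (one year) → May 5, 1609 (1382 left).
+365 (one year) → May 5, 1610 (1017 left).
+365 (one year) → May 5, 1611 (652 left).
+366 (one year; includes Feb 29, 1612) → May 5, 1612 (286 left).
May has 31 days: +27 → Jun 1, 1612 (259 left).
Jun has 30 days: +30 → Jul 1, 1612 (229 left).
Jul has 31 days: +31 → Aug 1, 1612 (198 left).
Aug has 31 days: +31 → Sep 1, 1612 (167 left).
Sep has 30 days: +30 → Oct 1, 1612 (137 left).
Oct has 31 days: +31 → Nov 1, 1612 (106 left).
Nov has 30 days: +30 → Dec 1, 1612 (76 left).
Dec has 31 days: +31 → Jan 1, 1613 (45 left).
Jan has 31 days: +31 → Feb 1, 1613 (14 left).
+14 → Feb 15, 1613.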